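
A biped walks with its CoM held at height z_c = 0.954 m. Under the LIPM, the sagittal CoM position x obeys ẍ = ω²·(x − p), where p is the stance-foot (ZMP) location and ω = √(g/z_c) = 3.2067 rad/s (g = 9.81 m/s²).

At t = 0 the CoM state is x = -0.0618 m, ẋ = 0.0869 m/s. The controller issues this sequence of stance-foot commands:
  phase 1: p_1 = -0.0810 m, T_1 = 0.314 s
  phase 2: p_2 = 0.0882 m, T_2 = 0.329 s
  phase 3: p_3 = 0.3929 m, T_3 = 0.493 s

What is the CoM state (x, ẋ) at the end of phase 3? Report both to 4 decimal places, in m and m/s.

x = -0.6813, ẋ = -3.2041

phase 1: p=-0.0810, T=0.314, ωT=1.006904, cosh=1.551231, sinh=1.185882; start (x,ẋ)=(-0.061800, 0.086900) → end (x,ẋ)=(-0.019080, 0.207815)
phase 2: p=0.0882, T=0.329, ωT=1.055004, cosh=1.610089, sinh=1.261898; start (x,ẋ)=(-0.019080, 0.207815) → end (x,ẋ)=(-0.002750, -0.099509)
phase 3: p=0.3929, T=0.493, ωT=1.580903, cosh=2.532566, sinh=2.326777; start (x,ẋ)=(-0.002750, -0.099509) → end (x,ẋ)=(-0.681314, -3.204069)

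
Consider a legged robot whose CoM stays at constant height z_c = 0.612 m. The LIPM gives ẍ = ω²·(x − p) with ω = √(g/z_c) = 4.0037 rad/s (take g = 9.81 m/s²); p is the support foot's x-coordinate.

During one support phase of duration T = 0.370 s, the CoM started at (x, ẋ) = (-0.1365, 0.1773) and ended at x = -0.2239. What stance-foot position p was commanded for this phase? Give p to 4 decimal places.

p = 0.0004

ωT = 4.0037·0.370 = 1.481369; cosh(ωT) = 2.313145, sinh(ωT) = 2.085819
x(T) = p + (x₀−p)·cosh(ωT) + (ẋ₀/ω)·sinh(ωT) ⇒ p·(1 − cosh) = x(T) − x₀·cosh − (ẋ₀/ω)·sinh
numerator   = -0.2239 − (-0.1365)·2.313145 − (0.1773/4.0037)·2.085819 = -0.000524
denominator = 1 − 2.313145 = -1.313145
p = -0.000524 / -1.313145 = 0.0004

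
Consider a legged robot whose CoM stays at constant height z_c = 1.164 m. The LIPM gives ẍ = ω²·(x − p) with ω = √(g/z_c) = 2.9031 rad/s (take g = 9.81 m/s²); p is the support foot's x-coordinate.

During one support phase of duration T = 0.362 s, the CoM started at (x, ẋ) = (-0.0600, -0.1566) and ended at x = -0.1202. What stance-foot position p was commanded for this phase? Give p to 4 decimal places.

p = -0.0724

ωT = 2.9031·0.362 = 1.050922; cosh(ωT) = 1.604951, sinh(ωT) = 1.255336
x(T) = p + (x₀−p)·cosh(ωT) + (ẋ₀/ω)·sinh(ωT) ⇒ p·(1 − cosh) = x(T) − x₀·cosh − (ẋ₀/ω)·sinh
numerator   = -0.1202 − (-0.0600)·1.604951 − (-0.1566/2.9031)·1.255336 = 0.043813
denominator = 1 − 1.604951 = -0.604951
p = 0.043813 / -0.604951 = -0.0724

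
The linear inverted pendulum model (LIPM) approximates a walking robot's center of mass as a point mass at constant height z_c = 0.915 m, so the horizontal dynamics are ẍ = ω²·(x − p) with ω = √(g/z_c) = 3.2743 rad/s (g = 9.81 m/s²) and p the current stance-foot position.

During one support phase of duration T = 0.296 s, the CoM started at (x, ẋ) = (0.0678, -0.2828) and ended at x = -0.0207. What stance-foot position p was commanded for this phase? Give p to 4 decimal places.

ωT = 3.2743·0.296 = 0.969193; cosh(ωT) = 1.507603, sinh(ωT) = 1.128213
x(T) = p + (x₀−p)·cosh(ωT) + (ẋ₀/ω)·sinh(ωT) ⇒ p·(1 − cosh) = x(T) − x₀·cosh − (ẋ₀/ω)·sinh
numerator   = -0.0207 − (0.0678)·1.507603 − (-0.2828/3.2743)·1.128213 = -0.025472
denominator = 1 − 1.507603 = -0.507603
p = -0.025472 / -0.507603 = 0.0502

p = 0.0502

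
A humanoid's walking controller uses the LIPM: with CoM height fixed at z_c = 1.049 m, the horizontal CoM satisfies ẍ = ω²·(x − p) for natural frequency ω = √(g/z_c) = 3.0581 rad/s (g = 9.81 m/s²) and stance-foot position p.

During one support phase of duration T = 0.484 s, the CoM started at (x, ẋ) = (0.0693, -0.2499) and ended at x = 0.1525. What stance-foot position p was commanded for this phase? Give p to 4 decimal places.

p = -0.1241

ωT = 3.0581·0.484 = 1.480120; cosh(ωT) = 2.310542, sinh(ωT) = 2.082932
x(T) = p + (x₀−p)·cosh(ωT) + (ẋ₀/ω)·sinh(ωT) ⇒ p·(1 − cosh) = x(T) − x₀·cosh − (ẋ₀/ω)·sinh
numerator   = 0.1525 − (0.0693)·2.310542 − (-0.2499/3.0581)·2.082932 = 0.162591
denominator = 1 − 2.310542 = -1.310542
p = 0.162591 / -1.310542 = -0.1241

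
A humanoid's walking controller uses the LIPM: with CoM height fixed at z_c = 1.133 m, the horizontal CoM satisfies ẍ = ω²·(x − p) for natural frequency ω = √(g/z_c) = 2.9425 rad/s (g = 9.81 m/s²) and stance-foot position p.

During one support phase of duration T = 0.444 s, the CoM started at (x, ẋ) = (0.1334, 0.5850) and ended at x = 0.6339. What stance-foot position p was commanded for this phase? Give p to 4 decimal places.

ωT = 2.9425·0.444 = 1.306470; cosh(ωT) = 1.981944, sinh(ωT) = 1.711170
x(T) = p + (x₀−p)·cosh(ωT) + (ẋ₀/ω)·sinh(ωT) ⇒ p·(1 − cosh) = x(T) − x₀·cosh − (ẋ₀/ω)·sinh
numerator   = 0.6339 − (0.1334)·1.981944 − (0.5850/2.9425)·1.711170 = 0.029310
denominator = 1 − 1.981944 = -0.981944
p = 0.029310 / -0.981944 = -0.0298

p = -0.0298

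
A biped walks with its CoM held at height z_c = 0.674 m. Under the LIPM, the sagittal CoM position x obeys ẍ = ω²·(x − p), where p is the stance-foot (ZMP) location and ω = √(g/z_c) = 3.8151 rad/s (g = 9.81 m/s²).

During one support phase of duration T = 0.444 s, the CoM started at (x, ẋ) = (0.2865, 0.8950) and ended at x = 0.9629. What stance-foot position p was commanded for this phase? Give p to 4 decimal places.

p = 0.2535

ωT = 3.8151·0.444 = 1.693904; cosh(ωT) = 2.812241, sinh(ωT) = 2.628441
x(T) = p + (x₀−p)·cosh(ωT) + (ẋ₀/ω)·sinh(ωT) ⇒ p·(1 − cosh) = x(T) − x₀·cosh − (ẋ₀/ω)·sinh
numerator   = 0.9629 − (0.2865)·2.812241 − (0.8950/3.8151)·2.628441 = -0.459424
denominator = 1 − 2.812241 = -1.812241
p = -0.459424 / -1.812241 = 0.2535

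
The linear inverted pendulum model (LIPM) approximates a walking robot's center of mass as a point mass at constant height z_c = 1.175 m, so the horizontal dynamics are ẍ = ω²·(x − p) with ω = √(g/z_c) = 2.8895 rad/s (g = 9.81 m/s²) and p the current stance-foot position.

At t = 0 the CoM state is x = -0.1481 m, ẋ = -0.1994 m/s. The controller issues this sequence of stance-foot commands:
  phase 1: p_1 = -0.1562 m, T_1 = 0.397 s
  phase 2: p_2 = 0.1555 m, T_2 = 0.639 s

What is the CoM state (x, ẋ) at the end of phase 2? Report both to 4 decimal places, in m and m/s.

x = -1.4625, ẋ = -4.5443

phase 1: p=-0.1562, T=0.397, ωT=1.147131, cosh=1.733346, sinh=1.415800; start (x,ẋ)=(-0.148100, -0.199400) → end (x,ẋ)=(-0.239862, -0.312493)
phase 2: p=0.1555, T=0.639, ωT=1.846391, cosh=3.247355, sinh=3.089550; start (x,ẋ)=(-0.239862, -0.312493) → end (x,ẋ)=(-1.462509, -4.544272)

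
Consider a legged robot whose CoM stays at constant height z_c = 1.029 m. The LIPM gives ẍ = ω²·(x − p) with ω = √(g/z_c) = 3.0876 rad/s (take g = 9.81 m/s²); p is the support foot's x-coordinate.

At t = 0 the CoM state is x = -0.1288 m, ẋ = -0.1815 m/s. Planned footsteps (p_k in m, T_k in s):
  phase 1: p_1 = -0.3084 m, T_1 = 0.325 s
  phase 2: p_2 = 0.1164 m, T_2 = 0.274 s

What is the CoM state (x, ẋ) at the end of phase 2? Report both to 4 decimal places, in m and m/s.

x = -0.0670, ẋ = -0.1191

phase 1: p=-0.3084, T=0.325, ωT=1.003470, cosh=1.547168, sinh=1.180563; start (x,ẋ)=(-0.128800, -0.181500) → end (x,ẋ)=(-0.099926, 0.373850)
phase 2: p=0.1164, T=0.274, ωT=0.846002, cosh=1.379720, sinh=0.950593; start (x,ẋ)=(-0.099926, 0.373850) → end (x,ẋ)=(-0.066971, -0.119120)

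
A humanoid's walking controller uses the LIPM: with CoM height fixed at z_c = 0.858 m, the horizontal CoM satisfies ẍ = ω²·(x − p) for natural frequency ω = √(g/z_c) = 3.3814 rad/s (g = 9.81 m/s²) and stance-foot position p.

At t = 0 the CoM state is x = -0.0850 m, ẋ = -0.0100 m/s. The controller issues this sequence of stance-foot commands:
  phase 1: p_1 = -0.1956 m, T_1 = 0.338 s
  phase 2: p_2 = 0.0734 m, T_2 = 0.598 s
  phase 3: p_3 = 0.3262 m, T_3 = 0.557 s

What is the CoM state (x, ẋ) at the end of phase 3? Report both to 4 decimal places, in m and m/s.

x = 1.1762, ẋ = 3.0200

phase 1: p=-0.1956, T=0.338, ωT=1.142913, cosh=1.727390, sinh=1.408501; start (x,ẋ)=(-0.085000, -0.010000) → end (x,ẋ)=(-0.008716, 0.509481)
phase 2: p=0.0734, T=0.598, ωT=2.022077, cosh=3.843190, sinh=3.710810; start (x,ẋ)=(-0.008716, 0.509481) → end (x,ẋ)=(0.316926, 0.927662)
phase 3: p=0.3262, T=0.557, ωT=1.883440, cosh=3.364076, sinh=3.212010; start (x,ẋ)=(0.316926, 0.927662) → end (x,ẋ)=(1.176193, 3.020001)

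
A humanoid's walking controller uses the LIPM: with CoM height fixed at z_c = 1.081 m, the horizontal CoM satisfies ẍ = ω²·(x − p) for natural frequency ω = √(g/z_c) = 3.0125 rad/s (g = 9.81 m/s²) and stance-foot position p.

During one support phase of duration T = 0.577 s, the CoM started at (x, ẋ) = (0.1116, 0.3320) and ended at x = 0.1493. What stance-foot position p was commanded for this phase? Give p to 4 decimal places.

p = 0.2493

ωT = 3.0125·0.577 = 1.738212; cosh(ωT) = 2.931501, sinh(ωT) = 2.755667
x(T) = p + (x₀−p)·cosh(ωT) + (ẋ₀/ω)·sinh(ωT) ⇒ p·(1 − cosh) = x(T) − x₀·cosh − (ẋ₀/ω)·sinh
numerator   = 0.1493 − (0.1116)·2.931501 − (0.3320/3.0125)·2.755667 = -0.481551
denominator = 1 − 2.931501 = -1.931501
p = -0.481551 / -1.931501 = 0.2493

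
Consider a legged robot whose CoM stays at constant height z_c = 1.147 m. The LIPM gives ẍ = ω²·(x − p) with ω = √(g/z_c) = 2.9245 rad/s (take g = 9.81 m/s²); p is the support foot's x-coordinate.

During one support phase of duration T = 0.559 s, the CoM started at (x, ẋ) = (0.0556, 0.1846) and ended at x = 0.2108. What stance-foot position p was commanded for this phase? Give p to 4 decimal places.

p = 0.0559

ωT = 2.9245·0.559 = 1.634796; cosh(ωT) = 2.661701, sinh(ωT) = 2.466708
x(T) = p + (x₀−p)·cosh(ωT) + (ẋ₀/ω)·sinh(ωT) ⇒ p·(1 − cosh) = x(T) − x₀·cosh − (ẋ₀/ω)·sinh
numerator   = 0.2108 − (0.0556)·2.661701 − (0.1846/2.9245)·2.466708 = -0.092894
denominator = 1 − 2.661701 = -1.661701
p = -0.092894 / -1.661701 = 0.0559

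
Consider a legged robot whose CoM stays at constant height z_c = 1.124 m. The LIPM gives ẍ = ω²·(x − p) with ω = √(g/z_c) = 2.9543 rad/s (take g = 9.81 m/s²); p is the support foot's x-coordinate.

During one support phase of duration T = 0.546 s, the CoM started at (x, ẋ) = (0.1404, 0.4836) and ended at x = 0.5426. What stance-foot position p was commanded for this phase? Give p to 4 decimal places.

p = 0.1356

ωT = 2.9543·0.546 = 1.613048; cosh(ωT) = 2.608681, sinh(ωT) = 2.409401
x(T) = p + (x₀−p)·cosh(ωT) + (ẋ₀/ω)·sinh(ωT) ⇒ p·(1 − cosh) = x(T) − x₀·cosh − (ẋ₀/ω)·sinh
numerator   = 0.5426 − (0.1404)·2.608681 − (0.4836/2.9543)·2.409401 = -0.218062
denominator = 1 − 2.608681 = -1.608681
p = -0.218062 / -1.608681 = 0.1356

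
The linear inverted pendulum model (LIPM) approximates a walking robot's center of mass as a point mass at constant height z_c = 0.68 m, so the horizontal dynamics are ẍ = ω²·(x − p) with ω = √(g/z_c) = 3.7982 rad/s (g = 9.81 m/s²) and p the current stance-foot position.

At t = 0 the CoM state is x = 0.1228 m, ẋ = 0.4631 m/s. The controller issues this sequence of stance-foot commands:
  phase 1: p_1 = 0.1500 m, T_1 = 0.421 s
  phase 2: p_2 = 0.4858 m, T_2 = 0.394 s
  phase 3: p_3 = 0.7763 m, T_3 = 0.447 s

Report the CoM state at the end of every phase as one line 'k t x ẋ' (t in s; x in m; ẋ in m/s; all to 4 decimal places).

1 0.4210 0.3693 0.9474
2 0.8150 0.7417 1.2831
3 1.2620 1.5702 3.2742

phase 1: p=0.1500, T=0.421, ωT=1.599042, cosh=2.575190, sinh=2.373100; start (x,ẋ)=(0.122800, 0.463100) → end (x,ẋ)=(0.369298, 0.947403)
phase 2: p=0.4858, T=0.394, ωT=1.496491, cosh=2.344952, sinh=2.121037; start (x,ẋ)=(0.369298, 0.947403) → end (x,ẋ)=(0.741669, 1.283059)
phase 3: p=0.7763, T=0.447, ωT=1.697795, cosh=2.822490, sinh=2.639403; start (x,ẋ)=(0.741669, 1.283059) → end (x,ẋ)=(1.570163, 3.274243)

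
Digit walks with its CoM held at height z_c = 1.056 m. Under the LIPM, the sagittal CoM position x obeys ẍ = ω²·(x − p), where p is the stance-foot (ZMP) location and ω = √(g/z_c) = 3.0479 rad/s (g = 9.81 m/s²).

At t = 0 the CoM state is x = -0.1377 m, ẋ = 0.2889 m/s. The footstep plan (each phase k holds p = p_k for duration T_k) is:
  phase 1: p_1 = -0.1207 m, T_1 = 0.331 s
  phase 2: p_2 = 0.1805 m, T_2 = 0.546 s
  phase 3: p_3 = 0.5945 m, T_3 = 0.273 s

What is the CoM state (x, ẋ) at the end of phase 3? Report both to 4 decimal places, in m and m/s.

phase 1: p=-0.1207, T=0.331, ωT=1.008855, cosh=1.553548, sinh=1.188911; start (x,ẋ)=(-0.137700, 0.288900) → end (x,ẋ)=(-0.034417, 0.387217)
phase 2: p=0.1805, T=0.546, ωT=1.664153, cosh=2.735276, sinh=2.545925; start (x,ẋ)=(-0.034417, 0.387217) → end (x,ẋ)=(-0.083914, -0.608554)
phase 3: p=0.5945, T=0.273, ωT=0.832077, cosh=1.366615, sinh=0.931471; start (x,ẋ)=(-0.083914, -0.608554) → end (x,ẋ)=(-0.518612, -2.757698)

x = -0.5186, ẋ = -2.7577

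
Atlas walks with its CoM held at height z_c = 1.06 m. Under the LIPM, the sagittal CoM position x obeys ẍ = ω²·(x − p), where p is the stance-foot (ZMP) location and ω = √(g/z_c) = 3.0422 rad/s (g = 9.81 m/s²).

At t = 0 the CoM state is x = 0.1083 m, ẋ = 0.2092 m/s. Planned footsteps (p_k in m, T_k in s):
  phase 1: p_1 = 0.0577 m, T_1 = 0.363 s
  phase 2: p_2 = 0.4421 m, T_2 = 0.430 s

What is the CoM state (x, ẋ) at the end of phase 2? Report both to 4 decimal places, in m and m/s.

phase 1: p=0.0577, T=0.363, ωT=1.104319, cosh=1.674302, sinh=1.342866; start (x,ẋ)=(0.108300, 0.209200) → end (x,ẋ)=(0.234763, 0.556978)
phase 2: p=0.4421, T=0.430, ωT=1.308146, cosh=1.984815, sinh=1.714494; start (x,ẋ)=(0.234763, 0.556978) → end (x,ẋ)=(0.344472, 0.024065)

x = 0.3445, ẋ = 0.0241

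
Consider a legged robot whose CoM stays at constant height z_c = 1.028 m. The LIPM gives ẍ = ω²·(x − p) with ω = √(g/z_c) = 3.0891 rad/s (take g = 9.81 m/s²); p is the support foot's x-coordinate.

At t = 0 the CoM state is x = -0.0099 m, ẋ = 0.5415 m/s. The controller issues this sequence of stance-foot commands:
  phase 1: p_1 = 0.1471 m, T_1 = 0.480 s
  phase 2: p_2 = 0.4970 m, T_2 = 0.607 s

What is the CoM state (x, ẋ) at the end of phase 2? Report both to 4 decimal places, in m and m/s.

x = -0.4138, ẋ = -2.6119

phase 1: p=0.1471, T=0.480, ωT=1.482768, cosh=2.316065, sinh=2.089057; start (x,ẋ)=(-0.009900, 0.541500) → end (x,ẋ)=(0.149676, 0.240980)
phase 2: p=0.4970, T=0.607, ωT=1.875084, cosh=3.337354, sinh=3.184011; start (x,ẋ)=(0.149676, 0.240980) → end (x,ẋ)=(-0.413757, -2.611944)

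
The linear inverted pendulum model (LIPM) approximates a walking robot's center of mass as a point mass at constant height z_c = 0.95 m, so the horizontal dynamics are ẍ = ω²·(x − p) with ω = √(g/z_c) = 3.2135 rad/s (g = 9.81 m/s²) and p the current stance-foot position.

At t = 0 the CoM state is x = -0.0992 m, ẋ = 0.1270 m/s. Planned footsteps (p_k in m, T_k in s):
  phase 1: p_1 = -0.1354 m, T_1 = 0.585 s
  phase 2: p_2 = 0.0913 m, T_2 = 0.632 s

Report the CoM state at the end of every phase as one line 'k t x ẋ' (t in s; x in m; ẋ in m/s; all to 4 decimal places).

phase 1: p=-0.1354, T=0.585, ωT=1.879897, cosh=3.352719, sinh=3.200114; start (x,ẋ)=(-0.099200, 0.127000) → end (x,ẋ)=(0.112439, 0.798060)
phase 2: p=0.0913, T=0.632, ωT=2.030932, cosh=3.876200, sinh=3.744986; start (x,ẋ)=(0.112439, 0.798060) → end (x,ẋ)=(1.103294, 3.347844)

1 0.5850 0.1124 0.7981
2 1.2170 1.1033 3.3478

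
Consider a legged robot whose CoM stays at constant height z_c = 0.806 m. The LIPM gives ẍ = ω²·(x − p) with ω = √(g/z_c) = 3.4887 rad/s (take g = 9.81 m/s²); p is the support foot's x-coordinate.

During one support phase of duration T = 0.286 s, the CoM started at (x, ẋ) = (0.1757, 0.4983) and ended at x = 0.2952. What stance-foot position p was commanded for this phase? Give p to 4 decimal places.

p = 0.2643

ωT = 3.4887·0.286 = 0.997768; cosh(ωT) = 1.540462, sinh(ωT) = 1.171760
x(T) = p + (x₀−p)·cosh(ωT) + (ẋ₀/ω)·sinh(ωT) ⇒ p·(1 − cosh) = x(T) − x₀·cosh − (ẋ₀/ω)·sinh
numerator   = 0.2952 − (0.1757)·1.540462 − (0.4983/3.4887)·1.171760 = -0.142825
denominator = 1 − 1.540462 = -0.540462
p = -0.142825 / -0.540462 = 0.2643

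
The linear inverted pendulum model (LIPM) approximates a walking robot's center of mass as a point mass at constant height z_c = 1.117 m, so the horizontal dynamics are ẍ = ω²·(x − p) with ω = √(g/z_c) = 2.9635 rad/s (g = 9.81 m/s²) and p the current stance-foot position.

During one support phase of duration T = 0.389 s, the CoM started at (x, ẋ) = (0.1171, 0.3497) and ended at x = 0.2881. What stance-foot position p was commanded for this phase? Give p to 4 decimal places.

ωT = 2.9635·0.389 = 1.152802; cosh(ωT) = 1.741402, sinh(ωT) = 1.425651
x(T) = p + (x₀−p)·cosh(ωT) + (ẋ₀/ω)·sinh(ωT) ⇒ p·(1 − cosh) = x(T) − x₀·cosh − (ẋ₀/ω)·sinh
numerator   = 0.2881 − (0.1171)·1.741402 − (0.3497/2.9635)·1.425651 = -0.084048
denominator = 1 − 1.741402 = -0.741402
p = -0.084048 / -0.741402 = 0.1134

p = 0.1134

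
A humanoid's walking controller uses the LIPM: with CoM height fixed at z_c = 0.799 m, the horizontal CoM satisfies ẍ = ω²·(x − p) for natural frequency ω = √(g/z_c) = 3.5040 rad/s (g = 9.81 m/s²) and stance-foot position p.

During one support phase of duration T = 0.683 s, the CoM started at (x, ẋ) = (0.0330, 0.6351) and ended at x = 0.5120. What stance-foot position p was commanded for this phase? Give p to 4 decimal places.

p = 0.1447

ωT = 3.5040·0.683 = 2.393232; cosh(ωT) = 5.520079, sinh(ωT) = 5.428745
x(T) = p + (x₀−p)·cosh(ωT) + (ẋ₀/ω)·sinh(ωT) ⇒ p·(1 − cosh) = x(T) − x₀·cosh − (ẋ₀/ω)·sinh
numerator   = 0.5120 − (0.0330)·5.520079 − (0.6351/3.5040)·5.428745 = -0.654123
denominator = 1 − 5.520079 = -4.520079
p = -0.654123 / -4.520079 = 0.1447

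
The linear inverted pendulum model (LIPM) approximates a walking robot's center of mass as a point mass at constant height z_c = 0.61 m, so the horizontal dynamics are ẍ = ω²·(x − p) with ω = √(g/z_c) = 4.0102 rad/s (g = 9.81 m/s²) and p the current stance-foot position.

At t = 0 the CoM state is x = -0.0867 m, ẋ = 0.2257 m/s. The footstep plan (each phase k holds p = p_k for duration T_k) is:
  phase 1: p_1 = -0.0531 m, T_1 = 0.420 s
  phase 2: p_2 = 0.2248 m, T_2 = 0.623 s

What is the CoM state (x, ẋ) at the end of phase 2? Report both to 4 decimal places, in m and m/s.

phase 1: p=-0.0531, T=0.420, ωT=1.684284, cosh=2.787084, sinh=2.601507; start (x,ẋ)=(-0.086700, 0.225700) → end (x,ẋ)=(-0.000329, 0.278511)
phase 2: p=0.2248, T=0.623, ωT=2.498355, cosh=6.122343, sinh=6.040123; start (x,ẋ)=(-0.000329, 0.278511) → end (x,ẋ)=(-0.734029, -3.747967)

x = -0.7340, ẋ = -3.7480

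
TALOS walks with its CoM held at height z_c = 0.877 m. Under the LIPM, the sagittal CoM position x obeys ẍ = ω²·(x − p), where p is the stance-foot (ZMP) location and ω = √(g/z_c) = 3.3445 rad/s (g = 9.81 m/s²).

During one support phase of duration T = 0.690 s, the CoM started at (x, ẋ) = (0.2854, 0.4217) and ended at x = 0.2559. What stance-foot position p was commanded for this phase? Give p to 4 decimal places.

ωT = 3.3445·0.690 = 2.307705; cosh(ωT) = 5.075410, sinh(ωT) = 4.975921
x(T) = p + (x₀−p)·cosh(ωT) + (ẋ₀/ω)·sinh(ωT) ⇒ p·(1 − cosh) = x(T) − x₀·cosh − (ẋ₀/ω)·sinh
numerator   = 0.2559 − (0.2854)·5.075410 − (0.4217/3.3445)·4.975921 = -1.820024
denominator = 1 − 5.075410 = -4.075410
p = -1.820024 / -4.075410 = 0.4466

p = 0.4466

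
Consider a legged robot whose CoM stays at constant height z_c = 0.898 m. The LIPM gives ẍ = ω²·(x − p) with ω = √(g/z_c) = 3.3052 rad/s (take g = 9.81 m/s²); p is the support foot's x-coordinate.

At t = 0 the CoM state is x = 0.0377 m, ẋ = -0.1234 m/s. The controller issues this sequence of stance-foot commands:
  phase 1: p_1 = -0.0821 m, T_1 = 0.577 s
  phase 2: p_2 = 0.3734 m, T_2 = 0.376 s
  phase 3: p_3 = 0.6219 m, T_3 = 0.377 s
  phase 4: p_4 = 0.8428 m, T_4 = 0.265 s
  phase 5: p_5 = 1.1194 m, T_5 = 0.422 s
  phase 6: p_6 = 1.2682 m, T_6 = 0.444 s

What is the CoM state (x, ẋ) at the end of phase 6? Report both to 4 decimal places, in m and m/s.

phase 1: p=-0.0821, T=0.577, ωT=1.907100, cosh=3.441023, sinh=3.292513; start (x,ẋ)=(0.037700, -0.123400) → end (x,ẋ)=(0.207208, 0.879091)
phase 2: p=0.3734, T=0.376, ωT=1.242755, cosh=1.876868, sinh=1.588280; start (x,ẋ)=(0.207208, 0.879091) → end (x,ẋ)=(0.483918, 0.777500)
phase 3: p=0.6219, T=0.377, ωT=1.246060, cosh=1.882128, sinh=1.594492; start (x,ẋ)=(0.483918, 0.777500) → end (x,ẋ)=(0.737281, 0.736174)
phase 4: p=0.8428, T=0.265, ωT=0.875878, cosh=1.408739, sinh=0.992243; start (x,ẋ)=(0.737281, 0.736174) → end (x,ẋ)=(0.915156, 0.691022)
phase 5: p=1.1194, T=0.422, ωT=1.394794, cosh=2.141015, sinh=1.893131; start (x,ẋ)=(0.915156, 0.691022) → end (x,ẋ)=(1.077910, 0.201498)
phase 6: p=1.2682, T=0.444, ωT=1.467509, cosh=2.284456, sinh=2.053957; start (x,ẋ)=(1.077910, 0.201498) → end (x,ẋ)=(0.958708, -0.831517)

x = 0.9587, ẋ = -0.8315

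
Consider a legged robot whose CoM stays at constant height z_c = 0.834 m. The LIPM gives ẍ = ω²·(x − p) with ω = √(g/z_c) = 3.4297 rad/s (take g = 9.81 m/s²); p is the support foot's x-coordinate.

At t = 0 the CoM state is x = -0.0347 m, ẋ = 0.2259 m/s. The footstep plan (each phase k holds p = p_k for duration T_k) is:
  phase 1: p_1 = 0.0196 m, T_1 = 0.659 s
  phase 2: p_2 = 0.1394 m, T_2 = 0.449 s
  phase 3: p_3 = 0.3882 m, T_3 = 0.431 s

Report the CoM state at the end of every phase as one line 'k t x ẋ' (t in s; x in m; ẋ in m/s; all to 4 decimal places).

1 0.6590 0.0688 0.2116
2 1.1080 0.1044 -0.0229
3 1.5390 -0.2804 -2.0762

phase 1: p=0.0196, T=0.659, ωT=2.260172, cosh=4.844536, sinh=4.740204; start (x,ẋ)=(-0.034700, 0.225900) → end (x,ẋ)=(0.068759, 0.211600)
phase 2: p=0.1394, T=0.449, ωT=1.539935, cosh=2.439342, sinh=2.224947; start (x,ẋ)=(0.068759, 0.211600) → end (x,ẋ)=(0.104354, -0.022890)
phase 3: p=0.3882, T=0.431, ωT=1.478201, cosh=2.306548, sinh=2.078500; start (x,ẋ)=(0.104354, -0.022890) → end (x,ẋ)=(-0.280377, -2.076233)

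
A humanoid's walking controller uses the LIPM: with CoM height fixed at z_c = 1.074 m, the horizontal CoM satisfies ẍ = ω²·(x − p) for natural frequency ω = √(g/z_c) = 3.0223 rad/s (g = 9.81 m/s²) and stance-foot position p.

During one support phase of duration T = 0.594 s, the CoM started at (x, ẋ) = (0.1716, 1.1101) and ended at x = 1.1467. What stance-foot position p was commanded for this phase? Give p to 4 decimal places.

p = 0.2194

ωT = 3.0223·0.594 = 1.795246; cosh(ωT) = 3.093522, sinh(ωT) = 2.927435
x(T) = p + (x₀−p)·cosh(ωT) + (ẋ₀/ω)·sinh(ωT) ⇒ p·(1 − cosh) = x(T) − x₀·cosh − (ẋ₀/ω)·sinh
numerator   = 1.1467 − (0.1716)·3.093522 − (1.1101/3.0223)·2.927435 = -0.459404
denominator = 1 − 3.093522 = -2.093522
p = -0.459404 / -2.093522 = 0.2194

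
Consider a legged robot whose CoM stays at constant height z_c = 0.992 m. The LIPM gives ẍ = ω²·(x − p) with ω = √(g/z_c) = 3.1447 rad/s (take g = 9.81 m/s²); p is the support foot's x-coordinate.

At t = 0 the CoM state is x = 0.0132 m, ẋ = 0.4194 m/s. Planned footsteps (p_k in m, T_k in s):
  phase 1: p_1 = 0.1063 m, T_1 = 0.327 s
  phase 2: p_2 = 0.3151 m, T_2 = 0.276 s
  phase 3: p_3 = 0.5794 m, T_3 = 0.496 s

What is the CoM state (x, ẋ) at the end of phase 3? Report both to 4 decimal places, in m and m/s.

phase 1: p=0.1063, T=0.327, ωT=1.028317, cosh=1.576982, sinh=1.219373; start (x,ẋ)=(0.013200, 0.419400) → end (x,ẋ)=(0.122107, 0.304388)
phase 2: p=0.3151, T=0.276, ωT=0.867937, cosh=1.400904, sinh=0.981088; start (x,ẋ)=(0.122107, 0.304388) → end (x,ẋ)=(0.139699, -0.169007)
phase 3: p=0.5794, T=0.496, ωT=1.559771, cosh=2.483958, sinh=2.273774; start (x,ẋ)=(0.139699, -0.169007) → end (x,ẋ)=(-0.634998, -3.563814)

x = -0.6350, ẋ = -3.5638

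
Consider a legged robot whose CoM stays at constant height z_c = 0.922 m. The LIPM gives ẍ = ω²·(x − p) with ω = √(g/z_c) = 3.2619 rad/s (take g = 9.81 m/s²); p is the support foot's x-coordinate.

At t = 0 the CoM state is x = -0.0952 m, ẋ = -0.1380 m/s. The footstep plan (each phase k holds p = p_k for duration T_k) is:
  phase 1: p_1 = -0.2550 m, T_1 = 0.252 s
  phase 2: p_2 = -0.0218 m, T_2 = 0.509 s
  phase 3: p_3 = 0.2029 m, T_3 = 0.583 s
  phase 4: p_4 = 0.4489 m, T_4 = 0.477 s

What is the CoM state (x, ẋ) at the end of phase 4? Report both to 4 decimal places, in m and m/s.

x = -0.8828, ẋ = -4.1485

phase 1: p=-0.2550, T=0.252, ωT=0.821999, cosh=1.357297, sinh=0.917745; start (x,ẋ)=(-0.095200, -0.138000) → end (x,ẋ)=(-0.076931, 0.291069)
phase 2: p=-0.0218, T=0.509, ωT=1.660307, cosh=2.725503, sinh=2.535423; start (x,ẋ)=(-0.076931, 0.291069) → end (x,ẋ)=(0.054185, 0.337364)
phase 3: p=0.2029, T=0.583, ωT=1.901688, cosh=3.423252, sinh=3.273936; start (x,ẋ)=(0.054185, 0.337364) → end (x,ẋ)=(0.032419, -0.433286)
phase 4: p=0.4489, T=0.477, ωT=1.555926, cosh=2.475234, sinh=2.264240; start (x,ẋ)=(0.032419, -0.433286) → end (x,ẋ)=(-0.882752, -4.148498)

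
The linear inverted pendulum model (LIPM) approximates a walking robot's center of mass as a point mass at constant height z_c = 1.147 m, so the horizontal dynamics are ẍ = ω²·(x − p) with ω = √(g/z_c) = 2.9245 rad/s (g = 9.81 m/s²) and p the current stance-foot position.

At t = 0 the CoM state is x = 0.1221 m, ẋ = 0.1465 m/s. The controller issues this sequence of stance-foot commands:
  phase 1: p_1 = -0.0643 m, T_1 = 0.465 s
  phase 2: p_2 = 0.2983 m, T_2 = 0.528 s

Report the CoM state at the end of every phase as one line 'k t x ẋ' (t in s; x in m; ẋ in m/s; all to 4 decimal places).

phase 1: p=-0.0643, T=0.465, ωT=1.359893, cosh=2.076231, sinh=1.819543; start (x,ẋ)=(0.122100, 0.146500) → end (x,ẋ)=(0.413858, 1.296050)
phase 2: p=0.2983, T=0.528, ωT=1.544136, cosh=2.448710, sinh=2.235213; start (x,ẋ)=(0.413858, 1.296050) → end (x,ẋ)=(1.571846, 3.929037)

1 0.4650 0.4139 1.2960
2 0.9930 1.5718 3.9290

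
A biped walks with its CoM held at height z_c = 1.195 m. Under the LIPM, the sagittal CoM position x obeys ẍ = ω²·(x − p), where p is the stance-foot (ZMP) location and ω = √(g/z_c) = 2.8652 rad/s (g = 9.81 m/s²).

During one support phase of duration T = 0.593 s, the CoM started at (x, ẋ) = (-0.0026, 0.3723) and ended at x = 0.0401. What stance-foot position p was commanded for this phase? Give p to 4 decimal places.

p = 0.1621

ωT = 2.8652·0.593 = 1.699064; cosh(ωT) = 2.825839, sinh(ωT) = 2.642985
x(T) = p + (x₀−p)·cosh(ωT) + (ẋ₀/ω)·sinh(ωT) ⇒ p·(1 − cosh) = x(T) − x₀·cosh − (ẋ₀/ω)·sinh
numerator   = 0.0401 − (-0.0026)·2.825839 − (0.3723/2.8652)·2.642985 = -0.295978
denominator = 1 − 2.825839 = -1.825839
p = -0.295978 / -1.825839 = 0.1621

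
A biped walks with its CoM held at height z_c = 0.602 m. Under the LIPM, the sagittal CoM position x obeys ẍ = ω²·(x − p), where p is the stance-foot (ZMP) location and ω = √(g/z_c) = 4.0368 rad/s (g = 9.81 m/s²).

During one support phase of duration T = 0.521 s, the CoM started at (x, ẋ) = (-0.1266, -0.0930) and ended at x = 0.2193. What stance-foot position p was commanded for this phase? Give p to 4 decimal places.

p = -0.2656

ωT = 4.0368·0.521 = 2.103173; cosh(ωT) = 4.157095, sinh(ωT) = 4.035026
x(T) = p + (x₀−p)·cosh(ωT) + (ẋ₀/ω)·sinh(ωT) ⇒ p·(1 − cosh) = x(T) − x₀·cosh − (ẋ₀/ω)·sinh
numerator   = 0.2193 − (-0.1266)·4.157095 − (-0.0930/4.0368)·4.035026 = 0.838547
denominator = 1 − 4.157095 = -3.157095
p = 0.838547 / -3.157095 = -0.2656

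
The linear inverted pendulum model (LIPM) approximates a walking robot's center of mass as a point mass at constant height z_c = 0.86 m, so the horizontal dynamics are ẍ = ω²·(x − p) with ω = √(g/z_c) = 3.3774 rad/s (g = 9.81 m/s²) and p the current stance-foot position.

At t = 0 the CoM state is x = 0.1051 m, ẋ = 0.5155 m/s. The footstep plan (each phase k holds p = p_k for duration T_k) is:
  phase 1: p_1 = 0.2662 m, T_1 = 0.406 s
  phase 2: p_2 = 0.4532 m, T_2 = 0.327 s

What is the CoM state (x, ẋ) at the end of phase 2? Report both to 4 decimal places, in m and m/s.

phase 1: p=0.2662, T=0.406, ωT=1.371224, cosh=2.096984, sinh=1.843188; start (x,ẋ)=(0.105100, 0.515500) → end (x,ẋ)=(0.209706, 0.078118)
phase 2: p=0.4532, T=0.327, ωT=1.104410, cosh=1.674425, sinh=1.343018; start (x,ẋ)=(0.209706, 0.078118) → end (x,ẋ)=(0.076551, -0.973665)

x = 0.0766, ẋ = -0.9737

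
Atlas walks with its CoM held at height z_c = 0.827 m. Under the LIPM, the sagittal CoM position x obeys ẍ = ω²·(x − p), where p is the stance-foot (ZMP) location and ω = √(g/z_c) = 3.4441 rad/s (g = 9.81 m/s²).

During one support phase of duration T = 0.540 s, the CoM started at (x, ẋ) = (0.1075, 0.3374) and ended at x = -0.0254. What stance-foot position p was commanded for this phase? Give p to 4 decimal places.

p = 0.2997

ωT = 3.4441·0.540 = 1.859814; cosh(ωT) = 3.289122, sinh(ωT) = 3.133420
x(T) = p + (x₀−p)·cosh(ωT) + (ẋ₀/ω)·sinh(ωT) ⇒ p·(1 − cosh) = x(T) − x₀·cosh − (ẋ₀/ω)·sinh
numerator   = -0.0254 − (0.1075)·3.289122 − (0.3374/3.4441)·3.133420 = -0.685945
denominator = 1 − 3.289122 = -2.289122
p = -0.685945 / -2.289122 = 0.2997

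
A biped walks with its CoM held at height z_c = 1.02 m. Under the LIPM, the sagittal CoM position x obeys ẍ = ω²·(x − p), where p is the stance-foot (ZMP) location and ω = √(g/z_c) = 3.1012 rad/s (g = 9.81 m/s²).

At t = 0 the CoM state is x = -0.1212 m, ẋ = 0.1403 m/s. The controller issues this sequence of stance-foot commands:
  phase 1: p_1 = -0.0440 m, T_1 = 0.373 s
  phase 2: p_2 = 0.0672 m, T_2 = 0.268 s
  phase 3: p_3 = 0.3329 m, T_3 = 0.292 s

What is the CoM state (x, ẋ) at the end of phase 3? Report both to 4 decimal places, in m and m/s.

x = -0.6668, ẋ = -2.6854

phase 1: p=-0.0440, T=0.373, ωT=1.156748, cosh=1.747041, sinh=1.432534; start (x,ẋ)=(-0.121200, 0.140300) → end (x,ẋ)=(-0.114063, -0.097857)
phase 2: p=0.0672, T=0.268, ωT=0.831122, cosh=1.365726, sinh=0.930166; start (x,ẋ)=(-0.114063, -0.097857) → end (x,ẋ)=(-0.209707, -0.656522)
phase 3: p=0.3329, T=0.292, ωT=0.905550, cosh=1.438806, sinh=1.034487; start (x,ẋ)=(-0.209707, -0.656522) → end (x,ẋ)=(-0.666806, -2.685372)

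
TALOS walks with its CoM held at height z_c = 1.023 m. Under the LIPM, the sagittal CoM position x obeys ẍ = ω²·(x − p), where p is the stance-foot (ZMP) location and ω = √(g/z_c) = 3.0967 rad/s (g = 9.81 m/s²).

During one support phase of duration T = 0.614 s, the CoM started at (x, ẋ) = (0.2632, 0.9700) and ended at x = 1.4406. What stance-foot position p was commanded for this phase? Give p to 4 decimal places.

p = 0.2004

ωT = 3.0967·0.614 = 1.901374; cosh(ωT) = 3.422225, sinh(ωT) = 3.272861
x(T) = p + (x₀−p)·cosh(ωT) + (ẋ₀/ω)·sinh(ωT) ⇒ p·(1 − cosh) = x(T) − x₀·cosh − (ẋ₀/ω)·sinh
numerator   = 1.4406 − (0.2632)·3.422225 − (0.9700/3.0967)·3.272861 = -0.485310
denominator = 1 − 3.422225 = -2.422225
p = -0.485310 / -2.422225 = 0.2004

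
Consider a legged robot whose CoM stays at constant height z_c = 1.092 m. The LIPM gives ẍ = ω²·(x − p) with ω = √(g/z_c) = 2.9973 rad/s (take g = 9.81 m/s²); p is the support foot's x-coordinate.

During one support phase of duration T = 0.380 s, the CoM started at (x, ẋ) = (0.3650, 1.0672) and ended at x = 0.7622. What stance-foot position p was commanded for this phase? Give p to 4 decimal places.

ωT = 2.9973·0.380 = 1.138974; cosh(ωT) = 1.721855, sinh(ωT) = 1.401707
x(T) = p + (x₀−p)·cosh(ωT) + (ẋ₀/ω)·sinh(ωT) ⇒ p·(1 − cosh) = x(T) − x₀·cosh − (ẋ₀/ω)·sinh
numerator   = 0.7622 − (0.3650)·1.721855 − (1.0672/2.9973)·1.401707 = -0.365360
denominator = 1 − 1.721855 = -0.721855
p = -0.365360 / -0.721855 = 0.5061

p = 0.5061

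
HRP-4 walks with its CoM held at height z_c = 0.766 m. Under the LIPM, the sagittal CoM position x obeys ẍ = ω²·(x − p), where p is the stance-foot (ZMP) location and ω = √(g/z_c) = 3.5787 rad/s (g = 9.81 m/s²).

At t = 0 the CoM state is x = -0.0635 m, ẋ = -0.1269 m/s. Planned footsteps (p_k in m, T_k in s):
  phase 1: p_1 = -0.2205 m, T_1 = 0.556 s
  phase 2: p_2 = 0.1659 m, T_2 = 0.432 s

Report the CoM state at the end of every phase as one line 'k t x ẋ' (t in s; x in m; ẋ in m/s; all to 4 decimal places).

1 0.5560 0.2371 1.5435
2 0.9880 1.3066 4.3568

phase 1: p=-0.2205, T=0.556, ωT=1.989757, cosh=3.725243, sinh=3.588515; start (x,ẋ)=(-0.063500, -0.126900) → end (x,ẋ)=(0.237115, 1.543495)
phase 2: p=0.1659, T=0.432, ωT=1.545998, cosh=2.452877, sinh=2.239778; start (x,ẋ)=(0.237115, 1.543495) → end (x,ẋ)=(1.306599, 4.356827)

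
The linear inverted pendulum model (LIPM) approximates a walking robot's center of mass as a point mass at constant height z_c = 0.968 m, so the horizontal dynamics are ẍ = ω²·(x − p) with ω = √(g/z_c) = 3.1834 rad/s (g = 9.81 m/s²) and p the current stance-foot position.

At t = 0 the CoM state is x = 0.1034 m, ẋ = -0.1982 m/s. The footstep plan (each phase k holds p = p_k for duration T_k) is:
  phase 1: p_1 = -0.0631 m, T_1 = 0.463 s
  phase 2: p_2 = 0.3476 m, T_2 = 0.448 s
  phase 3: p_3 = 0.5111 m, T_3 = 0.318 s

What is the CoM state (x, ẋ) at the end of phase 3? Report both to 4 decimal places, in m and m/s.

phase 1: p=-0.0631, T=0.463, ωT=1.473914, cosh=2.297660, sinh=2.068633; start (x,ẋ)=(0.103400, -0.198200) → end (x,ẋ)=(0.190666, 0.641054)
phase 2: p=0.3476, T=0.448, ωT=1.426163, cosh=2.201463, sinh=1.961234; start (x,ẋ)=(0.190666, 0.641054) → end (x,ẋ)=(0.397058, 0.431457)
phase 3: p=0.5111, T=0.318, ωT=1.012321, cosh=1.557678, sinh=1.194303; start (x,ẋ)=(0.397058, 0.431457) → end (x,ẋ)=(0.495327, 0.238489)

x = 0.4953, ẋ = 0.2385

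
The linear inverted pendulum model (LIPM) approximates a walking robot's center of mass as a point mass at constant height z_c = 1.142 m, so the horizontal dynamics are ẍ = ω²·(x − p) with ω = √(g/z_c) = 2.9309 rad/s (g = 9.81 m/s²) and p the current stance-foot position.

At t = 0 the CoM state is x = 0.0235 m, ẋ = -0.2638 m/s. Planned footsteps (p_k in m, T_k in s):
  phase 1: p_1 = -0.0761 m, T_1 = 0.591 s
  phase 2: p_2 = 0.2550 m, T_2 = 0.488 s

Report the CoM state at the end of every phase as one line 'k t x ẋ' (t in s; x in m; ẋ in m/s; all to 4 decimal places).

1 0.5910 -0.0322 0.0303
2 1.0790 -0.3592 -1.5916

phase 1: p=-0.0761, T=0.591, ωT=1.732162, cosh=2.914882, sinh=2.737980; start (x,ẋ)=(0.023500, -0.263800) → end (x,ẋ)=(-0.032214, 0.030319)
phase 2: p=0.2550, T=0.488, ωT=1.430279, cosh=2.209554, sinh=1.970312; start (x,ẋ)=(-0.032214, 0.030319) → end (x,ẋ)=(-0.359232, -1.591607)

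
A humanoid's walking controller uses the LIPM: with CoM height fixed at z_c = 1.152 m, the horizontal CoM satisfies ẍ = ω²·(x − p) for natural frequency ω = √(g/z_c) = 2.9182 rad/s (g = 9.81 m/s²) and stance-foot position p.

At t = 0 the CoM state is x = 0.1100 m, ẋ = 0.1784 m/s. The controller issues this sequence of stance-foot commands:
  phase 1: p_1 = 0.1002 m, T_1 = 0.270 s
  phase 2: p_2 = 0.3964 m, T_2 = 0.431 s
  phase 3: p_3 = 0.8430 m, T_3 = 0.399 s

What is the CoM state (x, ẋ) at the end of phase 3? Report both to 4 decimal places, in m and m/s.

x = -0.7465, ẋ = -4.1489

phase 1: p=0.1002, T=0.270, ωT=0.787914, cosh=1.326799, sinh=0.872006; start (x,ẋ)=(0.110000, 0.178400) → end (x,ẋ)=(0.166511, 0.261639)
phase 2: p=0.3964, T=0.431, ωT=1.257744, cosh=1.900886, sinh=1.616592; start (x,ẋ)=(0.166511, 0.261639) → end (x,ẋ)=(0.104348, -0.587162)
phase 3: p=0.8430, T=0.399, ωT=1.164362, cosh=1.758000, sinh=1.445878; start (x,ẋ)=(0.104348, -0.587162) → end (x,ẋ)=(-0.746471, -4.148871)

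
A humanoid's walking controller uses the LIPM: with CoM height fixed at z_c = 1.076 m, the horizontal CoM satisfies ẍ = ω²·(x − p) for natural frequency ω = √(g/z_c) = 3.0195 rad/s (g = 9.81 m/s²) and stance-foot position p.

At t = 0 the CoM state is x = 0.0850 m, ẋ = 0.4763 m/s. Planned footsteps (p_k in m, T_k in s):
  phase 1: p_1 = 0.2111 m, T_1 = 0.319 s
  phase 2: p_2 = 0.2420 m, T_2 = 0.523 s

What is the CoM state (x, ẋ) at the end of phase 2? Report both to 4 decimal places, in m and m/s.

phase 1: p=0.2111, T=0.319, ωT=0.963220, cosh=1.500891, sinh=1.119230; start (x,ẋ)=(0.085000, 0.476300) → end (x,ẋ)=(0.198386, 0.288718)
phase 2: p=0.2420, T=0.523, ωT=1.579198, cosh=2.528603, sinh=2.322463; start (x,ẋ)=(0.198386, 0.288718) → end (x,ẋ)=(0.353787, 0.424205)

x = 0.3538, ẋ = 0.4242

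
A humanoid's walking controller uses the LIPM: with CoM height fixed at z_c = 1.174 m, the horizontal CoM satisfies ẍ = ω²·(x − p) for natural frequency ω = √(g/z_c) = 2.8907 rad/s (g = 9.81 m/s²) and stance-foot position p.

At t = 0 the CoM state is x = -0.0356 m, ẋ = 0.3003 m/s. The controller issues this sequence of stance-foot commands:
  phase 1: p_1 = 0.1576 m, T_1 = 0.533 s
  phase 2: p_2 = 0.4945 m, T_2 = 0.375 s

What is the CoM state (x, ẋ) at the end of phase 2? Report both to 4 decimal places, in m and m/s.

phase 1: p=0.1576, T=0.533, ωT=1.540743, cosh=2.441140, sinh=2.226918; start (x,ẋ)=(-0.035600, 0.300300) → end (x,ẋ)=(-0.082685, -0.510622)
phase 2: p=0.4945, T=0.375, ωT=1.084013, cosh=1.647377, sinh=1.309142; start (x,ẋ)=(-0.082685, -0.510622) → end (x,ẋ)=(-0.687592, -3.025449)

x = -0.6876, ẋ = -3.0254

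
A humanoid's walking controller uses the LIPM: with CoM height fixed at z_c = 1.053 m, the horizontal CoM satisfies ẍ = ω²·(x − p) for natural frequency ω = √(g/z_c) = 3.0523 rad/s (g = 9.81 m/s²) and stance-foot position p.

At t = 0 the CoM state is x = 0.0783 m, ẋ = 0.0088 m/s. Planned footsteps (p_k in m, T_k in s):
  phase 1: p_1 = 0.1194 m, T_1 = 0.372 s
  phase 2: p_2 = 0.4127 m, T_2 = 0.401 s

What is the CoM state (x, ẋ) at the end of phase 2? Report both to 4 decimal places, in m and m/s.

x = -0.3335, ẋ = -2.0016

phase 1: p=0.1194, T=0.372, ωT=1.135456, cosh=1.716934, sinh=1.395658; start (x,ẋ)=(0.078300, 0.008800) → end (x,ẋ)=(0.052858, -0.159976)
phase 2: p=0.4127, T=0.401, ωT=1.223972, cosh=1.847365, sinh=1.553305; start (x,ẋ)=(0.052858, -0.159976) → end (x,ẋ)=(-0.333471, -2.001600)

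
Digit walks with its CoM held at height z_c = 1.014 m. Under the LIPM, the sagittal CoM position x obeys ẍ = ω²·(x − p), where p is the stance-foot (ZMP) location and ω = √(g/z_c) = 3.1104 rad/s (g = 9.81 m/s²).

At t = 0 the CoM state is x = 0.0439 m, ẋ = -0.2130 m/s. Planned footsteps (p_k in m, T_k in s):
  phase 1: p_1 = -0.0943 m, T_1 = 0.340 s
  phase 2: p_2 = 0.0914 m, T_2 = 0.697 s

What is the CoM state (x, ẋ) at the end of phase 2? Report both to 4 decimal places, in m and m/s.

phase 1: p=-0.0943, T=0.340, ωT=1.057536, cosh=1.613289, sinh=1.265979; start (x,ẋ)=(0.043900, -0.213000) → end (x,ẋ)=(0.041962, 0.200560)
phase 2: p=0.0914, T=0.697, ωT=2.167949, cosh=4.427375, sinh=4.312963; start (x,ẋ)=(0.041962, 0.200560) → end (x,ẋ)=(0.150622, 0.224745)

x = 0.1506, ẋ = 0.2247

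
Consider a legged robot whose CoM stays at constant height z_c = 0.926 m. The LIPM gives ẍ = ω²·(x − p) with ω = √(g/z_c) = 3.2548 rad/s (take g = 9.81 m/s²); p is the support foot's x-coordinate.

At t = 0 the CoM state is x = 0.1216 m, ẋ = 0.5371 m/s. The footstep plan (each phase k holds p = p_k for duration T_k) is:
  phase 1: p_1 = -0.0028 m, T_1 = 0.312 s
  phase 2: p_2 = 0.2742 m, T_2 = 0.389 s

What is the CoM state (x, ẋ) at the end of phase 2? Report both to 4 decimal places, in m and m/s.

x = 1.1589, ẋ = 3.1471

phase 1: p=-0.0028, T=0.312, ωT=1.015498, cosh=1.561479, sinh=1.199257; start (x,ẋ)=(0.121600, 0.537100) → end (x,ẋ)=(0.389347, 1.324246)
phase 2: p=0.2742, T=0.389, ωT=1.266117, cosh=1.914489, sinh=1.632565; start (x,ẋ)=(0.389347, 1.324246) → end (x,ẋ)=(1.158872, 3.147108)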